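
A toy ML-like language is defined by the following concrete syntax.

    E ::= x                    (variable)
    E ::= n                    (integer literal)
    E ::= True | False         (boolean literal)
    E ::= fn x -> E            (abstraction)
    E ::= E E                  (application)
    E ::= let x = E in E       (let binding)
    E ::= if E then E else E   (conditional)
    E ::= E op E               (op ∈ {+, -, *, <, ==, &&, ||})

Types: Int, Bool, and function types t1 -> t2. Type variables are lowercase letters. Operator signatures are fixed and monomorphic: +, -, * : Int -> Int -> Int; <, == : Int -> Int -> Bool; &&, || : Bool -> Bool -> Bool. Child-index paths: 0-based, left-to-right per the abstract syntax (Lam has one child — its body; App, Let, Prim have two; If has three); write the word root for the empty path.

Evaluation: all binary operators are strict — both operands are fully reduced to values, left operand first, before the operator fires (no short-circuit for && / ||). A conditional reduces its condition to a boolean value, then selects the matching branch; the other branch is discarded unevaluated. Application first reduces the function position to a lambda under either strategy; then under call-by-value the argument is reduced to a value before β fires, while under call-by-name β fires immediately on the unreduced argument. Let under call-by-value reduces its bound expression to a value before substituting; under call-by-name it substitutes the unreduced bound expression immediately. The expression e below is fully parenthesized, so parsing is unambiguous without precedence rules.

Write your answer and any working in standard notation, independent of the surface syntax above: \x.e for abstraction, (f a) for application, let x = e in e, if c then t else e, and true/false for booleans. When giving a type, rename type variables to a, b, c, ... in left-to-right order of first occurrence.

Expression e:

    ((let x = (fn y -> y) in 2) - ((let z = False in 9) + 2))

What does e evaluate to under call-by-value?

Trace:
step 0: ((let x = (\y.y) in 2) - ((let z = false in 9) + 2))
step 1: [let@0] (2 - ((let z = false in 9) + 2))
step 2: [let@1.0] (2 - (9 + 2))
step 3: [delta@1] (2 - 11)
step 4: [delta@root] -9

Answer: -9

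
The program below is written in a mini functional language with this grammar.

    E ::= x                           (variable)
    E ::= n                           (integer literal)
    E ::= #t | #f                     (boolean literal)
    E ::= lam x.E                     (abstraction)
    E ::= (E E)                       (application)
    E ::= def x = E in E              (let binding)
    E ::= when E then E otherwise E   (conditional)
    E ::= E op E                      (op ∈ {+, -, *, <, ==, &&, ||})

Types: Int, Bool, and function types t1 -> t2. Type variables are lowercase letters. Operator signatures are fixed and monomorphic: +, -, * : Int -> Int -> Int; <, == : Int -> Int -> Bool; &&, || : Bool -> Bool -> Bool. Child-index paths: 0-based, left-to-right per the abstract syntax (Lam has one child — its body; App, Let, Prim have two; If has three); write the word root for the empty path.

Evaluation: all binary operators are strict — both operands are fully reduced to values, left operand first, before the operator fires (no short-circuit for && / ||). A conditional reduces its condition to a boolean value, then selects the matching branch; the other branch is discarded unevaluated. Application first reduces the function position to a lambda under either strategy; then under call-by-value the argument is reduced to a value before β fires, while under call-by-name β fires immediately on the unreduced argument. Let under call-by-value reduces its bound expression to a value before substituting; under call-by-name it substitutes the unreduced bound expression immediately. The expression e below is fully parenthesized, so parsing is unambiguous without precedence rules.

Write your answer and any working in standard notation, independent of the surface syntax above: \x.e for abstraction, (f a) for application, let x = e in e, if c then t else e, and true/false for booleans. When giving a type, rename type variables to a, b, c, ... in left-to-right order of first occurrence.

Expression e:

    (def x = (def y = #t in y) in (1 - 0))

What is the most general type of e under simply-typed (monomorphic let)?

Answer: Int

Working:
let y : Bool
y : Bool
let x : Bool
  unify Int ~ Int
  unify Int ~ Int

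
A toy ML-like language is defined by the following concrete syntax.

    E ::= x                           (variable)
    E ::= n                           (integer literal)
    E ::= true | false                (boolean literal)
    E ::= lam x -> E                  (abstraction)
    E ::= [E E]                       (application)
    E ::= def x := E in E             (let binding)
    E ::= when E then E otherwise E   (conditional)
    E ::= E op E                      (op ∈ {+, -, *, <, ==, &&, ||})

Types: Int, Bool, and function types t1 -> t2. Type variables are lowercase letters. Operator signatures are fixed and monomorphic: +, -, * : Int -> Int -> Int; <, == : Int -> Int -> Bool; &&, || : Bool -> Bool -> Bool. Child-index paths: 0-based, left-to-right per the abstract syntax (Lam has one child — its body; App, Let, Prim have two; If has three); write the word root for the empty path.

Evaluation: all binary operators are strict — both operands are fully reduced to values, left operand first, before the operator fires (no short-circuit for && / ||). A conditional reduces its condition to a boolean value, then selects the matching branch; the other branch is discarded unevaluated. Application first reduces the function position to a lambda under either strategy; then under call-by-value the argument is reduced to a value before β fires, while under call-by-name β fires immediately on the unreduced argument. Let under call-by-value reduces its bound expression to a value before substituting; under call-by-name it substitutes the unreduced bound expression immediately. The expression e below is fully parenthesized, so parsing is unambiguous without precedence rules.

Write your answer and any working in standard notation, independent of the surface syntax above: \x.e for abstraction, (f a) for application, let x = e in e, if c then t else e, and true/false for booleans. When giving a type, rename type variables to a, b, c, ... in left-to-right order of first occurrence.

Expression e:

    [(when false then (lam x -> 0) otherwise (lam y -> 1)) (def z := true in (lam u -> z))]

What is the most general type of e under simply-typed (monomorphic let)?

Answer: Int

Trace:
  unify Bool ~ Bool
\x._ : a -> Int
\y._ : b -> Int
  unify a -> Int ~ b -> Int
  unify a ~ b
  unify Int ~ Int
let z : Bool
z : Bool
\u._ : c -> Bool
  unify b -> Int ~ (c -> Bool) -> d
  unify b ~ c -> Bool
  unify Int ~ d
_ _ : Int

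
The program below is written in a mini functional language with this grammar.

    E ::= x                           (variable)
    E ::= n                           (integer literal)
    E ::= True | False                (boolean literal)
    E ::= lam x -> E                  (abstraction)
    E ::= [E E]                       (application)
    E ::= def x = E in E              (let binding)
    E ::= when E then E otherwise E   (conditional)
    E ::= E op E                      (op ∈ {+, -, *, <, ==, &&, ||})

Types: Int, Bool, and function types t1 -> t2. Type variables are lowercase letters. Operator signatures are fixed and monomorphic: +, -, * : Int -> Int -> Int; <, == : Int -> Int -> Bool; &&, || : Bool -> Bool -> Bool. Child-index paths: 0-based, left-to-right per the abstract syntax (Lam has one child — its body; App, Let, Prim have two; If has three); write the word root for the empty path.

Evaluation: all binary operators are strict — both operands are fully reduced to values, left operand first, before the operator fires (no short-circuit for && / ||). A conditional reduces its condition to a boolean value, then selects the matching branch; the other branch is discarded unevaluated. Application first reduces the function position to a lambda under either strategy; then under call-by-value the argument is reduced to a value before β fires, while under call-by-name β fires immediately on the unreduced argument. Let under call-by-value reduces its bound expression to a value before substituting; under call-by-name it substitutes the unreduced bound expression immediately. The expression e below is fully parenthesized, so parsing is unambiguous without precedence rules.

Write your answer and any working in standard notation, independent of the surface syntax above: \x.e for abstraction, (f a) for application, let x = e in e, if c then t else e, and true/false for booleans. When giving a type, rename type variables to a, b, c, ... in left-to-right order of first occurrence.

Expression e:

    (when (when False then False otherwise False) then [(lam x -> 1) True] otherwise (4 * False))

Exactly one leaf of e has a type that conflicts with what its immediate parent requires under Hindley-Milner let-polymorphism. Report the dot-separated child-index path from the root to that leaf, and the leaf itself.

Answer: 2.1 : false

Derivation:
  unify Bool ~ Bool
  unify Bool ~ Bool
  unify Bool ~ Bool
\x._ : a -> Int
  unify a -> Int ~ Bool -> b
  unify a ~ Bool
  unify Int ~ b
_ _ : Int
  unify Int ~ Int
  unify Bool ~ Int
  FAIL: mismatch Bool ~ Int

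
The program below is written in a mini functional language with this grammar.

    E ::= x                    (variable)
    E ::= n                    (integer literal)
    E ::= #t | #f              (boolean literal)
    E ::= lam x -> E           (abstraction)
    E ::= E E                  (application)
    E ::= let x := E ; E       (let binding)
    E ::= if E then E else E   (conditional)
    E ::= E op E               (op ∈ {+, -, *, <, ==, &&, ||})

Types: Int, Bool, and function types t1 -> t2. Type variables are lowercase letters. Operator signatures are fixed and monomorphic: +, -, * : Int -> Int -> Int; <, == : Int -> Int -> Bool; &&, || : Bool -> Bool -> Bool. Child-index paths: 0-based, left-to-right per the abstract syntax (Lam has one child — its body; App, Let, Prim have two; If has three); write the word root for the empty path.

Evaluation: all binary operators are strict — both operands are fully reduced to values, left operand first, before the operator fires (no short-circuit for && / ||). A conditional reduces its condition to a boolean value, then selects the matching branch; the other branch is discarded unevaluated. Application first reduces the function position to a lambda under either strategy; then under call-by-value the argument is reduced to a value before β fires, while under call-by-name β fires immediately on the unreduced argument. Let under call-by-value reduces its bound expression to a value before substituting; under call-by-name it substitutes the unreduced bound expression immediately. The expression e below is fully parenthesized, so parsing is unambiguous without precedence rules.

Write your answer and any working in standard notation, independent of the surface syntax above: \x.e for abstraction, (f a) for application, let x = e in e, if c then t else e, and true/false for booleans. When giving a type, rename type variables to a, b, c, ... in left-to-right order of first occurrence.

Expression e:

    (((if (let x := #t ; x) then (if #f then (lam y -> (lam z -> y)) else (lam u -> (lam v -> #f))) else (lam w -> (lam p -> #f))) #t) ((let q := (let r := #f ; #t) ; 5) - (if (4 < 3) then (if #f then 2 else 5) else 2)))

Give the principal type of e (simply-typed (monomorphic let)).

Answer: Bool

Derivation:
let x : Bool
x : Bool
  unify Bool ~ Bool
  unify Bool ~ Bool
y : a
\z._ : b -> a
\y._ : a -> b -> a
\v._ : d -> Bool
\u._ : c -> d -> Bool
  unify a -> b -> a ~ c -> d -> Bool
  unify a ~ c
  unify b -> c ~ d -> Bool
  unify b ~ d
  unify c ~ Bool
\p._ : f -> Bool
\w._ : e -> f -> Bool
  unify Bool -> d -> Bool ~ e -> f -> Bool
  unify Bool ~ e
  unify d -> Bool ~ f -> Bool
  unify d ~ f
  unify Bool ~ Bool
  unify Bool -> f -> Bool ~ Bool -> g
  unify Bool ~ Bool
  unify f -> Bool ~ g
_ _ : f -> Bool
let r : Bool
let q : Bool
  unify Int ~ Int
  unify Int ~ Int
  unify Int ~ Int
  unify Bool ~ Bool
  unify Bool ~ Bool
  unify Int ~ Int
  unify Int ~ Int
  unify Int ~ Int
  unify f -> Bool ~ Int -> h
  unify f ~ Int
  unify Bool ~ h
_ _ : Bool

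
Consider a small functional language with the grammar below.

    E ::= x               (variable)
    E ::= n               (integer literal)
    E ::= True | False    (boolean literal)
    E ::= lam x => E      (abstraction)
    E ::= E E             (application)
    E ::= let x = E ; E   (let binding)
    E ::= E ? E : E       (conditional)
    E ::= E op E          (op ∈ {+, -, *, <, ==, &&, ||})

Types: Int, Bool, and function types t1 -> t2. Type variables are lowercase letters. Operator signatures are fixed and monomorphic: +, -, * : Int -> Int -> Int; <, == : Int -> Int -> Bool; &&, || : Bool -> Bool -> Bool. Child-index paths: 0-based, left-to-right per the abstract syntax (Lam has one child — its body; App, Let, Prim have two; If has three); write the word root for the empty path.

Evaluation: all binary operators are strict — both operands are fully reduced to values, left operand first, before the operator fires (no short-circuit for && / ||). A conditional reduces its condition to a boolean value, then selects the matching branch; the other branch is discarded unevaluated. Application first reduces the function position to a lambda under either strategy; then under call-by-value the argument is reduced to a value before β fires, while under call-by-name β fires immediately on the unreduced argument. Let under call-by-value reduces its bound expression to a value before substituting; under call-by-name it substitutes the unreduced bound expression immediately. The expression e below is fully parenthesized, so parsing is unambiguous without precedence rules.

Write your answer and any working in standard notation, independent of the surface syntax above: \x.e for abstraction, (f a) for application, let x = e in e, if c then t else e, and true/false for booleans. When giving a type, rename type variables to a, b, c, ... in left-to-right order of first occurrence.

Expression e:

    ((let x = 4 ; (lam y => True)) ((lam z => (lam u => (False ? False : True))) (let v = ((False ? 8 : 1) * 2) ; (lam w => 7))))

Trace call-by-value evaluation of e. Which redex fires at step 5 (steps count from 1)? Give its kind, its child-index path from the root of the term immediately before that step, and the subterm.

Working:
step 0: ((let x = 4 in (\y.true)) ((\z.(\u.(if false then false else true))) (let v = ((if false then 8 else 1) * 2) in (\w.7))))
step 1: [let@0] ((\y.true) ((\z.(\u.(if false then false else true))) (let v = ((if false then 8 else 1) * 2) in (\w.7))))
step 2: [if@1.1.0.0] ((\y.true) ((\z.(\u.(if false then false else true))) (let v = (1 * 2) in (\w.7))))
step 3: [delta@1.1.0] ((\y.true) ((\z.(\u.(if false then false else true))) (let v = 2 in (\w.7))))
step 4: [let@1.1] ((\y.true) ((\z.(\u.(if false then false else true))) (\w.7)))
step 5: [beta@1] ((\y.true) (\u.(if false then false else true)))

Answer: beta at 1 : ((\z.(\u.(if false then false else true))) (\w.7))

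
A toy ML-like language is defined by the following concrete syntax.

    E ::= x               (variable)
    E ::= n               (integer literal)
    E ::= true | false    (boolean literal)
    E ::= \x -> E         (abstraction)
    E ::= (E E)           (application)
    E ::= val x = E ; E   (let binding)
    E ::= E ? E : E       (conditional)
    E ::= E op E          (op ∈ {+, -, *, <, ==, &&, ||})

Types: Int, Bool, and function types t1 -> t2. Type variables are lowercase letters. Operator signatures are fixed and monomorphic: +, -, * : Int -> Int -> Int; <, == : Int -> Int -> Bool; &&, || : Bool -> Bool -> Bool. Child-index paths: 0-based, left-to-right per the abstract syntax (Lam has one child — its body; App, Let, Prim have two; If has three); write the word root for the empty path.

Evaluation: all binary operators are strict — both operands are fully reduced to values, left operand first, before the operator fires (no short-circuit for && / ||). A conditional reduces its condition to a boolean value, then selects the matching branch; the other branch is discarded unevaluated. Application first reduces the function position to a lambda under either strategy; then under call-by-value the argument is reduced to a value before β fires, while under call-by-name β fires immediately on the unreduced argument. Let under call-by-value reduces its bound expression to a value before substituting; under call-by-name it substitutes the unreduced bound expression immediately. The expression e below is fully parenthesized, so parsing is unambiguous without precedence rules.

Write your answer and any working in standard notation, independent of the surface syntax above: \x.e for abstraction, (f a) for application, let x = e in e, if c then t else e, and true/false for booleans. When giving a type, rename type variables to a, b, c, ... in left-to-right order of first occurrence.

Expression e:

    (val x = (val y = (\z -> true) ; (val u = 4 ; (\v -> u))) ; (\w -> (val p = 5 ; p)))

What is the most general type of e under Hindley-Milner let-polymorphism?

Answer: a -> Int

Derivation:
\z._ : a -> Bool
let y : forall. a -> Bool
let u : Int
u : Int
\v._ : b -> Int
let x : forall. b -> Int
let p : Int
p : Int
\w._ : c -> Int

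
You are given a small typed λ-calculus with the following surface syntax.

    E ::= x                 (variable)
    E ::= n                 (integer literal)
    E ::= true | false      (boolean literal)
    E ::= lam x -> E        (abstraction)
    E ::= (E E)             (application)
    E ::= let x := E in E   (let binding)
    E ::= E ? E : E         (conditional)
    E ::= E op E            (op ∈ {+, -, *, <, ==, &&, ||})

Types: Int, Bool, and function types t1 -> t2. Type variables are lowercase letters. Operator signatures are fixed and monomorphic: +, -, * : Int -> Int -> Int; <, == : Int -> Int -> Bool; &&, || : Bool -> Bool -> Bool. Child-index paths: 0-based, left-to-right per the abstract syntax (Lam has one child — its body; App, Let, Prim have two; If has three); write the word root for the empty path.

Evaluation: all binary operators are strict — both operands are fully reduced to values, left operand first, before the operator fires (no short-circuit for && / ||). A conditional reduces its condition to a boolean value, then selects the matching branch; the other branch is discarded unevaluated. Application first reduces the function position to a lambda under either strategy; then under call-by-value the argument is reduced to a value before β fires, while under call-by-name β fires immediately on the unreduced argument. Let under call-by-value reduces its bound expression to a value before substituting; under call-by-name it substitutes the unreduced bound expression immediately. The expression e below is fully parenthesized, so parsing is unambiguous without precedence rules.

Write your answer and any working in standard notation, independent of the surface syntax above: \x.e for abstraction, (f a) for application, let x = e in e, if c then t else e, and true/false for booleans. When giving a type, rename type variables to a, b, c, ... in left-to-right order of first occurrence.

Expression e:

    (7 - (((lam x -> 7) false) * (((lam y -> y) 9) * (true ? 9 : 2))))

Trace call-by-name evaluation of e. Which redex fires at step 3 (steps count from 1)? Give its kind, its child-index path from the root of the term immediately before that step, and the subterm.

Working:
step 0: (7 - (((\x.7) false) * (((\y.y) 9) * (if true then 9 else 2))))
step 1: [beta@1.0] (7 - (7 * (((\y.y) 9) * (if true then 9 else 2))))
step 2: [beta@1.1.0] (7 - (7 * (9 * (if true then 9 else 2))))
step 3: [if@1.1.1] (7 - (7 * (9 * 9)))

Answer: if at 1.1.1 : (if true then 9 else 2)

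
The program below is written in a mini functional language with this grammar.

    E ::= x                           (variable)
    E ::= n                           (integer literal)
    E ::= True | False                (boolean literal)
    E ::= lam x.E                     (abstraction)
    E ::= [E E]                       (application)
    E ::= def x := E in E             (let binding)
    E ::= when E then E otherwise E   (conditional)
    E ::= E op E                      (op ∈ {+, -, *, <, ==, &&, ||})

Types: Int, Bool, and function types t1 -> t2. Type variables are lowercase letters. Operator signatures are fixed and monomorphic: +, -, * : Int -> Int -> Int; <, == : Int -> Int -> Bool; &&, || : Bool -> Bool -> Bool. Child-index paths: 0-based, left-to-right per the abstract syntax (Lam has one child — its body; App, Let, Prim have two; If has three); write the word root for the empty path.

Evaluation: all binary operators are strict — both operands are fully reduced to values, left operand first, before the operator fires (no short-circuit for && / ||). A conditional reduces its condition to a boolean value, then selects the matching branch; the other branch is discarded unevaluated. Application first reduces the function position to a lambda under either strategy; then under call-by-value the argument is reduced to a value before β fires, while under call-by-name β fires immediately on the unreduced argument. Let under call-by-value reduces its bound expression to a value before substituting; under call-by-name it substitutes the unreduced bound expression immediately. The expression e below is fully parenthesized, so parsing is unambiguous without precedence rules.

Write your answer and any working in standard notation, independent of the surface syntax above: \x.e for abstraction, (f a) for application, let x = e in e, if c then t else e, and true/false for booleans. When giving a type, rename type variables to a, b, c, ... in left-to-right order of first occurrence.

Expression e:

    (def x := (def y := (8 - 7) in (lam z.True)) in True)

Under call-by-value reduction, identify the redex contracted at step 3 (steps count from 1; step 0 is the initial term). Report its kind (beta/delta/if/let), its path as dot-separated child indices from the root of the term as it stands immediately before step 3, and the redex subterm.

Trace:
step 0: (let x = (let y = (8 - 7) in (\z.true)) in true)
step 1: [delta@0.0] (let x = (let y = 1 in (\z.true)) in true)
step 2: [let@0] (let x = (\z.true) in true)
step 3: [let@root] true

Answer: let at root : (let x = (\z.true) in true)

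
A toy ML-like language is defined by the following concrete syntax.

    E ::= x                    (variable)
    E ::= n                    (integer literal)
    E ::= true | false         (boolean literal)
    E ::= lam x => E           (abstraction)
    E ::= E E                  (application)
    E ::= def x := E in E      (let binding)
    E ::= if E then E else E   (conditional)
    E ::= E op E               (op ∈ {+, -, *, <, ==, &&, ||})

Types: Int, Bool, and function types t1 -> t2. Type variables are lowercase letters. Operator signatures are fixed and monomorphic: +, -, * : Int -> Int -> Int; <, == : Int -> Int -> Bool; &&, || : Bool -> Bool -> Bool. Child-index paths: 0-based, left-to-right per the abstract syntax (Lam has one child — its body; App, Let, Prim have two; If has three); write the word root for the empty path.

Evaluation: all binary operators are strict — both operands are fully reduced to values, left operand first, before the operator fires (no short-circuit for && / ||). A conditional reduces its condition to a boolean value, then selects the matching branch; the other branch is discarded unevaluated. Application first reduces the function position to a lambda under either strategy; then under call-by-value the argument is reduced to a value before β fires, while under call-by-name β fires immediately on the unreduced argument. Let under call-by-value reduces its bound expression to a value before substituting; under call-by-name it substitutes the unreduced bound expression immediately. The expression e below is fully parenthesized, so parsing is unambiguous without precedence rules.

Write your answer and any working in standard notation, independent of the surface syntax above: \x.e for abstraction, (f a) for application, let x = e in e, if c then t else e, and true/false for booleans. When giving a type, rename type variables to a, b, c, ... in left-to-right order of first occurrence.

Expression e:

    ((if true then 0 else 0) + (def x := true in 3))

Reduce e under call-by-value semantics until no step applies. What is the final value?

Derivation:
step 0: ((if true then 0 else 0) + (let x = true in 3))
step 1: [if@0] (0 + (let x = true in 3))
step 2: [let@1] (0 + 3)
step 3: [delta@root] 3

Answer: 3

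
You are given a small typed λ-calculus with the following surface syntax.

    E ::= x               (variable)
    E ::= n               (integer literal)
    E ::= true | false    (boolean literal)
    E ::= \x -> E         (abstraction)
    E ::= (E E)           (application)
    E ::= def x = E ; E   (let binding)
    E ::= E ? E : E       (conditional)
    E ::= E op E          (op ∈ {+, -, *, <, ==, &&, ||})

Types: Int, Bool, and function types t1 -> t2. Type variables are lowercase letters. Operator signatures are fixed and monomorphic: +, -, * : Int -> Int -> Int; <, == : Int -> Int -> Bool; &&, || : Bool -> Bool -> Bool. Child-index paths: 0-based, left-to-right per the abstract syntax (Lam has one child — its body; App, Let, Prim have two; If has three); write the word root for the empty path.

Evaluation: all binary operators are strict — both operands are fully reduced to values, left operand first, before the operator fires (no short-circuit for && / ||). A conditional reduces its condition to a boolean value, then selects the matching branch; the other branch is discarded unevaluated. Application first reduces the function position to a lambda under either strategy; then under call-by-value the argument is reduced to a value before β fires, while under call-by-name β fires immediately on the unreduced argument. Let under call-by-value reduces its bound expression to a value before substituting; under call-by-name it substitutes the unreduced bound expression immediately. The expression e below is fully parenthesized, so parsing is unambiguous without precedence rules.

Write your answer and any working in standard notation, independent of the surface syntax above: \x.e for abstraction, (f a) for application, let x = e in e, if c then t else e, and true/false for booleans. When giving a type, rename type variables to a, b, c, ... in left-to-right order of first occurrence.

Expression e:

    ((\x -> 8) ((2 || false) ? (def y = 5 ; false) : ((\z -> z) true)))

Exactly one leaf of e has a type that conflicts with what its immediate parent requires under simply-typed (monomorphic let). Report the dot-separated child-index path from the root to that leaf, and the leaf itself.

Answer: 1.0.0 : 2

Working:
\x._ : a -> Int
  unify Int ~ Bool
  FAIL: mismatch Int ~ Bool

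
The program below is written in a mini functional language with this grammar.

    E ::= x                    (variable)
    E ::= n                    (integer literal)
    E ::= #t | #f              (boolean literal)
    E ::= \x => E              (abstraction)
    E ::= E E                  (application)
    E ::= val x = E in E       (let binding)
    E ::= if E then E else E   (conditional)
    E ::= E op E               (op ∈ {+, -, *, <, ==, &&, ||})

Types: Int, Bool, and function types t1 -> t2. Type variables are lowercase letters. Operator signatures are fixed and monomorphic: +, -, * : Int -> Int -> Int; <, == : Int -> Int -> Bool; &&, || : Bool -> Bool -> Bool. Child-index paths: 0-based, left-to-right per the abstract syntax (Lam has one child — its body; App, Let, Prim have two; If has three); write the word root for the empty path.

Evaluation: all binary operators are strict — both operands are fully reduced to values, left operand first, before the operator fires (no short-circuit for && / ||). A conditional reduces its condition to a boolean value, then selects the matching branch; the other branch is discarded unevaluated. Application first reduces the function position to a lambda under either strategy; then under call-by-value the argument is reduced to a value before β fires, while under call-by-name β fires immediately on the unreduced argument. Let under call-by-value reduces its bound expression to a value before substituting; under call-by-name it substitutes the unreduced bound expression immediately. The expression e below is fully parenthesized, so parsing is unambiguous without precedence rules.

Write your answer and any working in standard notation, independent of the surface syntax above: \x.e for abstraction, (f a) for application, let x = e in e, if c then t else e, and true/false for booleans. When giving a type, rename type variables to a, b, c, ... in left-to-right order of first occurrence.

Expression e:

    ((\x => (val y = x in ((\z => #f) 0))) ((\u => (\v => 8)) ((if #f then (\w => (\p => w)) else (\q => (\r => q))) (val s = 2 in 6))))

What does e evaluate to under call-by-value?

Derivation:
step 0: ((\x.(let y = x in ((\z.false) 0))) ((\u.(\v.8)) ((if false then (\w.(\p.w)) else (\q.(\r.q))) (let s = 2 in 6))))
step 1: [if@1.1.0] ((\x.(let y = x in ((\z.false) 0))) ((\u.(\v.8)) ((\q.(\r.q)) (let s = 2 in 6))))
step 2: [let@1.1.1] ((\x.(let y = x in ((\z.false) 0))) ((\u.(\v.8)) ((\q.(\r.q)) 6)))
step 3: [beta@1.1] ((\x.(let y = x in ((\z.false) 0))) ((\u.(\v.8)) (\r.6)))
step 4: [beta@1] ((\x.(let y = x in ((\z.false) 0))) (\v.8))
step 5: [beta@root] (let y = (\v.8) in ((\z.false) 0))
step 6: [let@root] ((\z.false) 0)
step 7: [beta@root] false

Answer: false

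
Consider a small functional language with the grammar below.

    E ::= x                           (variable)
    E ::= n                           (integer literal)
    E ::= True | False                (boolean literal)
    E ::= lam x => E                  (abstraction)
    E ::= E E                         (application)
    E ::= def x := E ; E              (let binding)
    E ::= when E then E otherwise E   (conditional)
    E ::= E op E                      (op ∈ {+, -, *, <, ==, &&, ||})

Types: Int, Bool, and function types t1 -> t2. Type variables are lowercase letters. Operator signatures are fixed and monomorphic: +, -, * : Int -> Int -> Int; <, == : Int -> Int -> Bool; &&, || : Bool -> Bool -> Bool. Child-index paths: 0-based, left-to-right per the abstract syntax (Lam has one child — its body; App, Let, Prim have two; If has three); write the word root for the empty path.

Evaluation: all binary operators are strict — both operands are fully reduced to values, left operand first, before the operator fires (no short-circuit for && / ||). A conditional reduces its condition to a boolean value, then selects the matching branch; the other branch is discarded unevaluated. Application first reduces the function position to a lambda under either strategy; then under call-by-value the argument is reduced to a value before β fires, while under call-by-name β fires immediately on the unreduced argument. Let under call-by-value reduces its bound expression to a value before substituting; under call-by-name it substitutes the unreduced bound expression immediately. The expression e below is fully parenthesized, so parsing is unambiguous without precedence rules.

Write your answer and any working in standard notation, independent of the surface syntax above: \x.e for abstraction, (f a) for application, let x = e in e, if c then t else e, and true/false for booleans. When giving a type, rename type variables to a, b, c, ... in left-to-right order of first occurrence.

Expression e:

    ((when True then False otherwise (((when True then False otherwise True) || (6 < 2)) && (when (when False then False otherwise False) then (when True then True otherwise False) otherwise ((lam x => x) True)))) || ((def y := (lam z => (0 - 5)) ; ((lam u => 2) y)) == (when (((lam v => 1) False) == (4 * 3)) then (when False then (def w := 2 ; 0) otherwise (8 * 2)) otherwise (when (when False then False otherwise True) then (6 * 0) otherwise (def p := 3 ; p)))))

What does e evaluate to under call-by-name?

Answer: false

Derivation:
step 0: ((if true then false else (((if true then false else true) || (6 < 2)) && (if (if false then false else false) then (if true then true else false) else ((\x.x) true)))) || ((let y = (\z.(0 - 5)) in ((\u.2) y)) == (if (((\v.1) false) == (4 * 3)) then (if false then (let w = 2 in 0) else (8 * 2)) else (if (if false then false else true) then (6 * 0) else (let p = 3 in p)))))
step 1: [if@0] (false || ((let y = (\z.(0 - 5)) in ((\u.2) y)) == (if (((\v.1) false) == (4 * 3)) then (if false then (let w = 2 in 0) else (8 * 2)) else (if (if false then false else true) then (6 * 0) else (let p = 3 in p)))))
step 2: [let@1.0] (false || (((\u.2) (\z.(0 - 5))) == (if (((\v.1) false) == (4 * 3)) then (if false then (let w = 2 in 0) else (8 * 2)) else (if (if false then false else true) then (6 * 0) else (let p = 3 in p)))))
step 3: [beta@1.0] (false || (2 == (if (((\v.1) false) == (4 * 3)) then (if false then (let w = 2 in 0) else (8 * 2)) else (if (if false then false else true) then (6 * 0) else (let p = 3 in p)))))
step 4: [beta@1.1.0.0] (false || (2 == (if (1 == (4 * 3)) then (if false then (let w = 2 in 0) else (8 * 2)) else (if (if false then false else true) then (6 * 0) else (let p = 3 in p)))))
step 5: [delta@1.1.0.1] (false || (2 == (if (1 == 12) then (if false then (let w = 2 in 0) else (8 * 2)) else (if (if false then false else true) then (6 * 0) else (let p = 3 in p)))))
step 6: [delta@1.1.0] (false || (2 == (if false then (if false then (let w = 2 in 0) else (8 * 2)) else (if (if false then false else true) then (6 * 0) else (let p = 3 in p)))))
step 7: [if@1.1] (false || (2 == (if (if false then false else true) then (6 * 0) else (let p = 3 in p))))
step 8: [if@1.1.0] (false || (2 == (if true then (6 * 0) else (let p = 3 in p))))
step 9: [if@1.1] (false || (2 == (6 * 0)))
step 10: [delta@1.1] (false || (2 == 0))
step 11: [delta@1] (false || false)
step 12: [delta@root] false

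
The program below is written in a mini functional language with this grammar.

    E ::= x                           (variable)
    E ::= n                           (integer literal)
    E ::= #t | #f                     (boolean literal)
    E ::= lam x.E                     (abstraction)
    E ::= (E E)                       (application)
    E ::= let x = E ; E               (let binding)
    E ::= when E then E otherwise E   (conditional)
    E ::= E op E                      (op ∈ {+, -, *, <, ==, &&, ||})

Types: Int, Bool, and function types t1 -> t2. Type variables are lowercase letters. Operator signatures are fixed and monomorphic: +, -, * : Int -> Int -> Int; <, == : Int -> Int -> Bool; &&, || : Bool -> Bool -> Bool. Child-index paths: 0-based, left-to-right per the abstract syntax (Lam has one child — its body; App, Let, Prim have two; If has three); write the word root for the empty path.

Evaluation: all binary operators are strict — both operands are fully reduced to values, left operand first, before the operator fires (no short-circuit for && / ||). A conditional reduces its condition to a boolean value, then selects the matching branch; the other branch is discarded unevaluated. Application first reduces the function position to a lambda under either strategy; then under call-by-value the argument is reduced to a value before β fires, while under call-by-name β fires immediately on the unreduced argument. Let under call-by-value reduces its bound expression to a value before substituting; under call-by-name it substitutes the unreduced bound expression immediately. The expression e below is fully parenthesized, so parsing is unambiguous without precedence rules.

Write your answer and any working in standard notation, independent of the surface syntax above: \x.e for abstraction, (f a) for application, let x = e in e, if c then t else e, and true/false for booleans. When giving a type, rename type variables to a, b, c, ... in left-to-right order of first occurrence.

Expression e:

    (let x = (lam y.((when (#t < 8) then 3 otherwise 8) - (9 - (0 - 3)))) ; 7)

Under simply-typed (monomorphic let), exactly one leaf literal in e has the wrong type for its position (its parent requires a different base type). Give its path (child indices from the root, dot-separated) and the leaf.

Answer: 0.0.0.0.0 : true

Derivation:
  unify Bool ~ Int
  FAIL: mismatch Bool ~ Int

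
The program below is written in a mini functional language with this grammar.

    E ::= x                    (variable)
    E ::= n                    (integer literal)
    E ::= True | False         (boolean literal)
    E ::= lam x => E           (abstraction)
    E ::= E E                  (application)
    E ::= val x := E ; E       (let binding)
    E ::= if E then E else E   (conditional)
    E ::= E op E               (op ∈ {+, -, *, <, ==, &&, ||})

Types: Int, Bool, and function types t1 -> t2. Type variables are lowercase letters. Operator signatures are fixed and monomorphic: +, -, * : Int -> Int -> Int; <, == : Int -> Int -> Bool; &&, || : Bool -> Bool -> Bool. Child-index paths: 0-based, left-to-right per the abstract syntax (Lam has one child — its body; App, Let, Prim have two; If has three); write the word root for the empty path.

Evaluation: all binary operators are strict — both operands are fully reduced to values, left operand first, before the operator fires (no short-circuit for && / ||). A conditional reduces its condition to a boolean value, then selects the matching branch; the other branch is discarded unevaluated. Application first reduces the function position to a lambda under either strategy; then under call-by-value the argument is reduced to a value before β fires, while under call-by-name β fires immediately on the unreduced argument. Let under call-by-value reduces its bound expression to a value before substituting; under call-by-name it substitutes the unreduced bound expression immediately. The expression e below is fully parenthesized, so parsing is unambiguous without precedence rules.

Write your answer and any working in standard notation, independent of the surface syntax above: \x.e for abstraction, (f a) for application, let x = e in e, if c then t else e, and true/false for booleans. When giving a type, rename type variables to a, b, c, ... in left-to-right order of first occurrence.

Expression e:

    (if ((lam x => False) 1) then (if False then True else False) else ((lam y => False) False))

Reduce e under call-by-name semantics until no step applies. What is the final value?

Answer: false

Derivation:
step 0: (if ((\x.false) 1) then (if false then true else false) else ((\y.false) false))
step 1: [beta@0] (if false then (if false then true else false) else ((\y.false) false))
step 2: [if@root] ((\y.false) false)
step 3: [beta@root] false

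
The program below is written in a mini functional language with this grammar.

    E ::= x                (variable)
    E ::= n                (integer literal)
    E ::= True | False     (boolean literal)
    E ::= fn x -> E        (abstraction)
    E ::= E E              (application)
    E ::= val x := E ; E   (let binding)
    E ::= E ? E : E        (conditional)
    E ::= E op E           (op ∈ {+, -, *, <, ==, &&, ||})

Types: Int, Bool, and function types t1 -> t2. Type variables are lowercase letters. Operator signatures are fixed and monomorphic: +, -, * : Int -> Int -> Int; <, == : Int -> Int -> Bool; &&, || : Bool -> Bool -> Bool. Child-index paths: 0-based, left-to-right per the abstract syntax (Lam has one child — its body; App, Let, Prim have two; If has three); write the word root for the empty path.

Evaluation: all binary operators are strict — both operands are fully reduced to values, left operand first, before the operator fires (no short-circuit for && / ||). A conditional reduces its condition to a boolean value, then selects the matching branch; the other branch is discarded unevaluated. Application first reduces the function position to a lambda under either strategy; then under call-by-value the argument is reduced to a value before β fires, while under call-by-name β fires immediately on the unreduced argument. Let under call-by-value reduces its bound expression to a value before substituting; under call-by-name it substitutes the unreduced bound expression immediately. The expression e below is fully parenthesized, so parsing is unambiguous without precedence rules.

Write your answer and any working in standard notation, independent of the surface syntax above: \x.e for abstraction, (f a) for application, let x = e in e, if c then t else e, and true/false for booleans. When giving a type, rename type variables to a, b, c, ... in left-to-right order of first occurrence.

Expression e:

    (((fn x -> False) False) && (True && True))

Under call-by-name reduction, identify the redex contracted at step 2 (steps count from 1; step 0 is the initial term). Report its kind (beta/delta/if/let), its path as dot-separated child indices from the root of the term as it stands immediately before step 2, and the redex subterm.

Derivation:
step 0: (((\x.false) false) && (true && true))
step 1: [beta@0] (false && (true && true))
step 2: [delta@1] (false && true)

Answer: delta at 1 : (true && true)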